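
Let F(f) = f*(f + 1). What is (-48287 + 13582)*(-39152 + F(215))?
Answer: -252930040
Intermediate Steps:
F(f) = f*(1 + f)
(-48287 + 13582)*(-39152 + F(215)) = (-48287 + 13582)*(-39152 + 215*(1 + 215)) = -34705*(-39152 + 215*216) = -34705*(-39152 + 46440) = -34705*7288 = -252930040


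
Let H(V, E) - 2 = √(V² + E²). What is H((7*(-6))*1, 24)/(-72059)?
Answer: -2/72059 - 6*√65/72059 ≈ -0.00069906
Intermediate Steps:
H(V, E) = 2 + √(E² + V²) (H(V, E) = 2 + √(V² + E²) = 2 + √(E² + V²))
H((7*(-6))*1, 24)/(-72059) = (2 + √(24² + ((7*(-6))*1)²))/(-72059) = (2 + √(576 + (-42*1)²))*(-1/72059) = (2 + √(576 + (-42)²))*(-1/72059) = (2 + √(576 + 1764))*(-1/72059) = (2 + √2340)*(-1/72059) = (2 + 6*√65)*(-1/72059) = -2/72059 - 6*√65/72059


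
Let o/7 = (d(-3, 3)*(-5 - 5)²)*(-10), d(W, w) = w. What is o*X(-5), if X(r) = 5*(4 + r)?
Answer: 105000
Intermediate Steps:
X(r) = 20 + 5*r
o = -21000 (o = 7*((3*(-5 - 5)²)*(-10)) = 7*((3*(-10)²)*(-10)) = 7*((3*100)*(-10)) = 7*(300*(-10)) = 7*(-3000) = -21000)
o*X(-5) = -21000*(20 + 5*(-5)) = -21000*(20 - 25) = -21000*(-5) = 105000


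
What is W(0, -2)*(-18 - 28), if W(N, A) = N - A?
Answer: -92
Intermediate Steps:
W(0, -2)*(-18 - 28) = (0 - 1*(-2))*(-18 - 28) = (0 + 2)*(-46) = 2*(-46) = -92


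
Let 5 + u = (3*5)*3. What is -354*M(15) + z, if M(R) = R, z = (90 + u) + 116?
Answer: -5064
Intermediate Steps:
u = 40 (u = -5 + (3*5)*3 = -5 + 15*3 = -5 + 45 = 40)
z = 246 (z = (90 + 40) + 116 = 130 + 116 = 246)
-354*M(15) + z = -354*15 + 246 = -5310 + 246 = -5064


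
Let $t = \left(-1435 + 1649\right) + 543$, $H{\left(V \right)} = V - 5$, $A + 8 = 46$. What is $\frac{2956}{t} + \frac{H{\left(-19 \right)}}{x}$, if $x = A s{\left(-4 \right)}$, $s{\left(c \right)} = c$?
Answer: $\frac{58435}{14383} \approx 4.0628$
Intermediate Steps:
$A = 38$ ($A = -8 + 46 = 38$)
$x = -152$ ($x = 38 \left(-4\right) = -152$)
$H{\left(V \right)} = -5 + V$
$t = 757$ ($t = 214 + 543 = 757$)
$\frac{2956}{t} + \frac{H{\left(-19 \right)}}{x} = \frac{2956}{757} + \frac{-5 - 19}{-152} = 2956 \cdot \frac{1}{757} - - \frac{3}{19} = \frac{2956}{757} + \frac{3}{19} = \frac{58435}{14383}$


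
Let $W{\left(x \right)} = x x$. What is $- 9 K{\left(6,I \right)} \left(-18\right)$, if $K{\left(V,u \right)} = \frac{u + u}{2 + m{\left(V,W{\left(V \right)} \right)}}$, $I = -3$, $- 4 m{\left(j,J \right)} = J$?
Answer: $\frac{972}{7} \approx 138.86$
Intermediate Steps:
$W{\left(x \right)} = x^{2}$
$m{\left(j,J \right)} = - \frac{J}{4}$
$K{\left(V,u \right)} = \frac{2 u}{2 - \frac{V^{2}}{4}}$ ($K{\left(V,u \right)} = \frac{u + u}{2 - \frac{V^{2}}{4}} = \frac{2 u}{2 - \frac{V^{2}}{4}}$)
$- 9 K{\left(6,I \right)} \left(-18\right) = - 9 \left(\left(-8\right) \left(-3\right) \frac{1}{-8 + 6^{2}}\right) \left(-18\right) = - 9 \left(\left(-8\right) \left(-3\right) \frac{1}{-8 + 36}\right) \left(-18\right) = - 9 \left(\left(-8\right) \left(-3\right) \frac{1}{28}\right) \left(-18\right) = \left(-9\right) \frac{6}{7} \left(-18\right) = \left(- \frac{54}{7}\right) \left(-18\right) = \frac{972}{7}$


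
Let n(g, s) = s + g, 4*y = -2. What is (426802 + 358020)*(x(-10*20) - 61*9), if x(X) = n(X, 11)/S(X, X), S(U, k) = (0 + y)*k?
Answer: -21617529579/50 ≈ -4.3235e+8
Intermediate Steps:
y = -1/2 (y = (1/4)*(-2) = -1/2 ≈ -0.50000)
n(g, s) = g + s
S(U, k) = -k/2 (S(U, k) = (0 - 1/2)*k = -k/2)
x(X) = -2*(11 + X)/X (x(X) = (X + 11)/((-X/2)) = (11 + X)*(-2/X) = -2*(11 + X)/X)
(426802 + 358020)*(x(-10*20) - 61*9) = (426802 + 358020)*((-2 - 22/((-10*20))) - 61*9) = 784822*((-2 - 22/(-200)) - 549) = 784822*((-2 - 22*(-1/200)) - 549) = 784822*((-2 + 11/100) - 549) = 784822*(-189/100 - 549) = 784822*(-55089/100) = -21617529579/50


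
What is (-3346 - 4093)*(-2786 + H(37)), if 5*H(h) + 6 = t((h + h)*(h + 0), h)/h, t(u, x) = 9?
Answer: 3835719497/185 ≈ 2.0734e+7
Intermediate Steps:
H(h) = -6/5 + 9/(5*h) (H(h) = -6/5 + (9/h)/5 = -6/5 + 9/(5*h))
(-3346 - 4093)*(-2786 + H(37)) = (-3346 - 4093)*(-2786 + (⅗)*(3 - 2*37)/37) = -7439*(-2786 + (⅗)*(1/37)*(3 - 74)) = -7439*(-2786 + (⅗)*(1/37)*(-71)) = -7439*(-2786 - 213/185) = -7439*(-515623/185) = 3835719497/185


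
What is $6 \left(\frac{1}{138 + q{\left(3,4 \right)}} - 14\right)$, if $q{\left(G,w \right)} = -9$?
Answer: $- \frac{3610}{43} \approx -83.953$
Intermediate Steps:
$6 \left(\frac{1}{138 + q{\left(3,4 \right)}} - 14\right) = 6 \left(\frac{1}{138 - 9} - 14\right) = 6 \left(\frac{1}{129} - 14\right) = 6 \left(- \frac{1805}{129}\right) = - \frac{3610}{43}$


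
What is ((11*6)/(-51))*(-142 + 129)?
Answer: 286/17 ≈ 16.824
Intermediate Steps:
((11*6)/(-51))*(-142 + 129) = (66*(-1/51))*(-13) = -22/17*(-13) = 286/17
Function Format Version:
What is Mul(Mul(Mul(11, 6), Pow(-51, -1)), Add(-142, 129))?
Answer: Rational(286, 17) ≈ 16.824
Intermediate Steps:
Mul(Mul(Mul(11, 6), Pow(-51, -1)), Add(-142, 129)) = Mul(Mul(66, Rational(-1, 51)), -13) = Mul(Rational(-22, 17), -13) = Rational(286, 17)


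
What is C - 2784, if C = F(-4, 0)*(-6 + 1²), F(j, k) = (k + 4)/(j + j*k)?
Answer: -2779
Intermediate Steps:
F(j, k) = (4 + k)/(j + j*k)
C = 5 (C = ((4 + 0)/((-4)*(1 + 0)))*(-6 + 1²) = (-¼*4/1)*(-6 + 1) = -¼*1*4*(-5) = -1*(-5) = 5)
C - 2784 = 5 - 2784 = -2779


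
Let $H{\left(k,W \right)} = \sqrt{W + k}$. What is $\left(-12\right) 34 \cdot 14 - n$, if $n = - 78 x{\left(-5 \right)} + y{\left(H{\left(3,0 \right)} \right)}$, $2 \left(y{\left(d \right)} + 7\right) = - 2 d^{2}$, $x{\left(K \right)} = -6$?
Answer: $-6170$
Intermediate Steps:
$y{\left(d \right)} = -7 - d^{2}$ ($y{\left(d \right)} = -7 + \frac{\left(-2\right) d^{2}}{2} = -7 - d^{2}$)
$n = 458$ ($n = \left(-78\right) \left(-6\right) - \left(7 + \left(\sqrt{0 + 3}\right)^{2}\right) = 468 - \left(7 + \left(\sqrt{3}\right)^{2}\right) = 468 - 10 = 458$)
$\left(-12\right) 34 \cdot 14 - n = \left(-12\right) 34 \cdot 14 - 458 = \left(-408\right) 14 - 458 = -5712 - 458 = -6170$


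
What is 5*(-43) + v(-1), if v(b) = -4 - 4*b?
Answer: -215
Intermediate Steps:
5*(-43) + v(-1) = 5*(-43) + (-4 - 4*(-1)) = -215 + (-4 + 4) = -215 + 0 = -215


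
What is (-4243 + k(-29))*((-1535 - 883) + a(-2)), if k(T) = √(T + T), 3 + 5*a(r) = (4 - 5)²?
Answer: 51306356/5 - 12092*I*√58/5 ≈ 1.0261e+7 - 18418.0*I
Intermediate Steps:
a(r) = -⅖ (a(r) = -⅗ + (4 - 5)²/5 = -⅗ + (⅕)*(-1)² = -⅗ + (⅕)*1 = -⅗ + ⅕ = -⅖)
k(T) = √2*√T (k(T) = √(2*T) = √2*√T)
(-4243 + k(-29))*((-1535 - 883) + a(-2)) = (-4243 + √2*√(-29))*((-1535 - 883) - ⅖) = (-4243 + √2*(I*√29))*(-2418 - ⅖) = (-4243 + I*√58)*(-12092/5) = 51306356/5 - 12092*I*√58/5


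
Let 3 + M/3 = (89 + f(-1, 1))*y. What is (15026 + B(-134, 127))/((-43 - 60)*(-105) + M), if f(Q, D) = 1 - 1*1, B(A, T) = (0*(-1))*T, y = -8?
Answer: 7513/4335 ≈ 1.7331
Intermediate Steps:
B(A, T) = 0 (B(A, T) = 0*T = 0)
f(Q, D) = 0 (f(Q, D) = 1 - 1 = 0)
M = -2145 (M = -9 + 3*((89 + 0)*(-8)) = -9 + 3*(89*(-8)) = -9 + 3*(-712) = -9 - 2136 = -2145)
(15026 + B(-134, 127))/((-43 - 60)*(-105) + M) = (15026 + 0)/((-43 - 60)*(-105) - 2145) = 15026/(-103*(-105) - 2145) = 15026/(10815 - 2145) = 15026/8670 = 15026*(1/8670) = 7513/4335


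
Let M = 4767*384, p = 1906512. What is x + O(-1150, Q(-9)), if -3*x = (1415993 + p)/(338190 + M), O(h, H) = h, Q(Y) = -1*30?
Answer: -7485399605/6506154 ≈ -1150.5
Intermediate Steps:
M = 1830528
Q(Y) = -30
x = -3322505/6506154 (x = -(1415993 + 1906512)/(3*(338190 + 1830528)) = -3322505/(3*2168718) = -1/3*3322505/2168718 = -3322505/6506154 ≈ -0.51067)
x + O(-1150, Q(-9)) = -3322505/6506154 - 1150 = -7485399605/6506154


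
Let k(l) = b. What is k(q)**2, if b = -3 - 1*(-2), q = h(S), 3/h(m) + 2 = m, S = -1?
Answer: 1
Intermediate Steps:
h(m) = 3/(-2 + m)
q = -1 (q = 3/(-2 - 1) = 3/(-3) = 3*(-1/3) = -1)
b = -1 (b = -3 + 2 = -1)
k(l) = -1
k(q)**2 = (-1)**2 = 1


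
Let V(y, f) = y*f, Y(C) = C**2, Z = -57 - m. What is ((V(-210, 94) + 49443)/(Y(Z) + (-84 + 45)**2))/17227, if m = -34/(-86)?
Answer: 54920847/153378062131 ≈ 0.00035807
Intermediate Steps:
m = 17/43 (m = -34*(-1/86) = 17/43 ≈ 0.39535)
Z = -2468/43 (Z = -57 - 1*17/43 = -57 - 17/43 = -2468/43 ≈ -57.395)
V(y, f) = f*y
((V(-210, 94) + 49443)/(Y(Z) + (-84 + 45)**2))/17227 = ((94*(-210) + 49443)/((-2468/43)**2 + (-84 + 45)**2))/17227 = ((-19740 + 49443)/(6091024/1849 + (-39)**2))*(1/17227) = (29703/(6091024/1849 + 1521))*(1/17227) = (29703/(8903353/1849))*(1/17227) = (29703*(1849/8903353))*(1/17227) = (54920847/8903353)*(1/17227) = 54920847/153378062131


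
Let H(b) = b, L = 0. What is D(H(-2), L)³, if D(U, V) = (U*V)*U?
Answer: 0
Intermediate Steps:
D(U, V) = V*U²
D(H(-2), L)³ = (0*(-2)²)³ = (0*4)³ = 0³ = 0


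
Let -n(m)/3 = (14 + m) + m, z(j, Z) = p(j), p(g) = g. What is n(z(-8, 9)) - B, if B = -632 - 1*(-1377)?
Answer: -739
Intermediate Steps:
z(j, Z) = j
B = 745 (B = -632 + 1377 = 745)
n(m) = -42 - 6*m (n(m) = -3*((14 + m) + m) = -3*(14 + 2*m) = -42 - 6*m)
n(z(-8, 9)) - B = (-42 - 6*(-8)) - 1*745 = (-42 + 48) - 745 = 6 - 745 = -739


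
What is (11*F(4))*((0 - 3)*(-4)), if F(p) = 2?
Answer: 264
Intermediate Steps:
(11*F(4))*((0 - 3)*(-4)) = (11*2)*((0 - 3)*(-4)) = 22*(-3*(-4)) = 22*12 = 264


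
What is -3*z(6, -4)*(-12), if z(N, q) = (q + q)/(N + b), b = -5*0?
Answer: -48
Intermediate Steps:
b = 0
z(N, q) = 2*q/N (z(N, q) = (q + q)/(N + 0) = (2*q)/N = 2*q/N)
-3*z(6, -4)*(-12) = -6*(-4)/6*(-12) = -3*(-4/3)*(-12) = 4*(-12) = -48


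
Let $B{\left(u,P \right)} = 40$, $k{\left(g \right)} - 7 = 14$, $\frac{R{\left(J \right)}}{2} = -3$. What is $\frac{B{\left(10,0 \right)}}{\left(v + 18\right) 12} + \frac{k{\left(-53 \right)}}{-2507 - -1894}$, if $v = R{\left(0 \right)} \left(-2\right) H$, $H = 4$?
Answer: $\frac{986}{60687} \approx 0.016247$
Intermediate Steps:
$R{\left(J \right)} = -6$ ($R{\left(J \right)} = 2 \left(-3\right) = -6$)
$k{\left(g \right)} = 21$ ($k{\left(g \right)} = 7 + 14 = 21$)
$v = 48$ ($v = \left(-6\right) \left(-2\right) 4 = 12 \cdot 4 = 48$)
$\frac{B{\left(10,0 \right)}}{\left(v + 18\right) 12} + \frac{k{\left(-53 \right)}}{-2507 - -1894} = \frac{40}{\left(48 + 18\right) 12} + \frac{21}{-2507 - -1894} = \frac{40}{66 \cdot 12} + \frac{21}{-2507 + 1894} = \frac{40}{792} + \frac{21}{-613} = 40 \cdot \frac{1}{792} + 21 \left(- \frac{1}{613}\right) = \frac{5}{99} - \frac{21}{613} = \frac{986}{60687}$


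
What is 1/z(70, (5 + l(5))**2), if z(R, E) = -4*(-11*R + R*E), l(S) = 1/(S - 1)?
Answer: -2/9275 ≈ -0.00021563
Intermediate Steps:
l(S) = 1/(-1 + S)
z(R, E) = 44*R - 4*E*R (z(R, E) = -4*(-11*R + E*R) = 44*R - 4*E*R)
1/z(70, (5 + l(5))**2) = 1/(4*70*(11 - (5 + 1/(-1 + 5))**2)) = 1/(4*70*(11 - (5 + 1/4)**2)) = 1/(4*70*(11 - (21/4)**2)) = 1/(4*70*(11 - 1*441/16)) = 1/(4*70*(11 - 441/16)) = 1/(4*70*(-265/16)) = 1/(-9275/2) = -2/9275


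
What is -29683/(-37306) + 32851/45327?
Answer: 2570980747/1690969062 ≈ 1.5204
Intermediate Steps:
-29683/(-37306) + 32851/45327 = -29683*(-1/37306) + 32851*(1/45327) = 29683/37306 + 32851/45327 = 2570980747/1690969062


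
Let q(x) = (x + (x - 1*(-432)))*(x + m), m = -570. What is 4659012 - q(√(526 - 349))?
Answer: 4904898 + 708*√177 ≈ 4.9143e+6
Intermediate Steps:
q(x) = (-570 + x)*(432 + 2*x) (q(x) = (x + (x - 1*(-432)))*(x - 570) = (x + (x + 432))*(-570 + x) = (x + (432 + x))*(-570 + x) = (432 + 2*x)*(-570 + x) = (-570 + x)*(432 + 2*x))
4659012 - q(√(526 - 349)) = 4659012 - (-246240 - 708*√(526 - 349) + 2*(√(526 - 349))²) = 4659012 - (-246240 - 708*√177 + 2*(√177)²) = 4659012 - (-246240 - 708*√177 + 2*177) = 4659012 - (-246240 - 708*√177 + 354) = 4659012 - (-245886 - 708*√177) = 4659012 + (245886 + 708*√177) = 4904898 + 708*√177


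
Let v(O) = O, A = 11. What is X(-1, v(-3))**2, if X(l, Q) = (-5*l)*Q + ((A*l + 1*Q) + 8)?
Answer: 441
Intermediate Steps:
X(l, Q) = 8 + Q + 11*l - 5*Q*l (X(l, Q) = (-5*l)*Q + ((11*l + 1*Q) + 8) = -5*Q*l + ((11*l + Q) + 8) = -5*Q*l + ((Q + 11*l) + 8) = -5*Q*l + (8 + Q + 11*l) = 8 + Q + 11*l - 5*Q*l)
X(-1, v(-3))**2 = (8 - 3 + 11*(-1) - 5*(-3)*(-1))**2 = (8 - 3 - 11 - 15)**2 = (-21)**2 = 441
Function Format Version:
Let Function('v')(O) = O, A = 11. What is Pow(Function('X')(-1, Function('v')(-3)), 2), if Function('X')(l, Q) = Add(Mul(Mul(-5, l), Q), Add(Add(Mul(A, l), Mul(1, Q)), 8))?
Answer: 441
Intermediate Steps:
Function('X')(l, Q) = Add(8, Q, Mul(11, l), Mul(-5, Q, l)) (Function('X')(l, Q) = Add(Mul(Mul(-5, l), Q), Add(Add(Mul(11, l), Mul(1, Q)), 8)) = Add(Mul(-5, Q, l), Add(Add(Mul(11, l), Q), 8)) = Add(Mul(-5, Q, l), Add(Add(Q, Mul(11, l)), 8)) = Add(Mul(-5, Q, l), Add(8, Q, Mul(11, l))) = Add(8, Q, Mul(11, l), Mul(-5, Q, l)))
Pow(Function('X')(-1, Function('v')(-3)), 2) = Pow(Add(8, -3, Mul(11, -1), Mul(-5, -3, -1)), 2) = Pow(Add(8, -3, -11, -15), 2) = Pow(-21, 2) = 441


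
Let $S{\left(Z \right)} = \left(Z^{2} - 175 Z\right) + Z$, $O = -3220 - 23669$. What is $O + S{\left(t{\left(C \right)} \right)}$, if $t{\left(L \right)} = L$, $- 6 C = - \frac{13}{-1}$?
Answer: $- \frac{954263}{36} \approx -26507.0$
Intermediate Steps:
$C = - \frac{13}{6}$ ($C = - \frac{\left(-13\right) \frac{1}{-1}}{6} = - \frac{\left(-13\right) \left(-1\right)}{6} = \left(- \frac{1}{6}\right) 13 = - \frac{13}{6} \approx -2.1667$)
$O = -26889$ ($O = -3220 - 23669 = -26889$)
$S{\left(Z \right)} = Z^{2} - 174 Z$
$O + S{\left(t{\left(C \right)} \right)} = -26889 - \frac{13 \left(-174 - \frac{13}{6}\right)}{6} = -26889 - - \frac{13741}{36} = -26889 + \frac{13741}{36} = - \frac{954263}{36}$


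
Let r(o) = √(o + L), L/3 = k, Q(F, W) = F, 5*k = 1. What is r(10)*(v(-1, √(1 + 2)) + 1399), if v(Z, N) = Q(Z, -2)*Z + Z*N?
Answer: √265*(1400 - √3)/5 ≈ 4552.4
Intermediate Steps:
k = ⅕ (k = (⅕)*1 = ⅕ ≈ 0.20000)
L = ⅗ (L = 3*(⅕) = ⅗ ≈ 0.60000)
r(o) = √(⅗ + o) (r(o) = √(o + ⅗) = √(⅗ + o))
v(Z, N) = Z² + N*Z (v(Z, N) = Z*Z + Z*N = Z² + N*Z)
r(10)*(v(-1, √(1 + 2)) + 1399) = (√(15 + 25*10)/5)*(-(√(1 + 2) - 1) + 1399) = (√(15 + 250)/5)*(-(√3 - 1) + 1399) = (√265/5)*(-(-1 + √3) + 1399) = (√265/5)*((1 - √3) + 1399) = (√265/5)*(1400 - √3) = √265*(1400 - √3)/5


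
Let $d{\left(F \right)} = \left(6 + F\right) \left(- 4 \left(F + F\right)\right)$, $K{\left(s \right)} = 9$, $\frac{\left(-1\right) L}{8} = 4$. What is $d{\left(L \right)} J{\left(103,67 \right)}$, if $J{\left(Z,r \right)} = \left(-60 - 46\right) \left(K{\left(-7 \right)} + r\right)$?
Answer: $53620736$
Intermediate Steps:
$L = -32$ ($L = \left(-8\right) 4 = -32$)
$d{\left(F \right)} = - 8 F \left(6 + F\right)$ ($d{\left(F \right)} = \left(6 + F\right) \left(- 4 \cdot 2 F\right) = \left(6 + F\right) \left(- 8 F\right) = - 8 F \left(6 + F\right)$)
$J{\left(Z,r \right)} = -954 - 106 r$ ($J{\left(Z,r \right)} = \left(-60 - 46\right) \left(9 + r\right) = - 106 \left(9 + r\right) = -954 - 106 r$)
$d{\left(L \right)} J{\left(103,67 \right)} = \left(-8\right) \left(-32\right) \left(6 - 32\right) \left(-954 - 7102\right) = \left(-8\right) \left(-32\right) \left(-26\right) \left(-954 - 7102\right) = \left(-6656\right) \left(-8056\right) = 53620736$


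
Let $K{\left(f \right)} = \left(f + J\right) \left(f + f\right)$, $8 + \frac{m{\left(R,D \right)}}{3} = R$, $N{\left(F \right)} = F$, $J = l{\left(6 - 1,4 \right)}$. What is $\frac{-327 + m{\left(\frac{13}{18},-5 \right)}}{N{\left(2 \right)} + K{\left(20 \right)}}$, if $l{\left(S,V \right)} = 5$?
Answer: $- \frac{2093}{6012} \approx -0.34814$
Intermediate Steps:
$J = 5$
$m{\left(R,D \right)} = -24 + 3 R$
$K{\left(f \right)} = 2 f \left(5 + f\right)$ ($K{\left(f \right)} = \left(f + 5\right) \left(f + f\right) = \left(5 + f\right) 2 f = 2 f \left(5 + f\right)$)
$\frac{-327 + m{\left(\frac{13}{18},-5 \right)}}{N{\left(2 \right)} + K{\left(20 \right)}} = \frac{-327 - \left(24 - 3 \cdot \frac{13}{18}\right)}{2 + 2 \cdot 20 \left(5 + 20\right)} = \frac{-327 - \left(24 - 3 \cdot 13 \cdot \frac{1}{18}\right)}{2 + 2 \cdot 20 \cdot 25} = \frac{-327 + \left(-24 + 3 \cdot \frac{13}{18}\right)}{2 + 1000} = \frac{-327 + \left(-24 + \frac{13}{6}\right)}{1002} = \left(-327 - \frac{131}{6}\right) \frac{1}{1002} = \left(- \frac{2093}{6}\right) \frac{1}{1002} = - \frac{2093}{6012}$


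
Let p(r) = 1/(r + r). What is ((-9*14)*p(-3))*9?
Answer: 189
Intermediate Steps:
p(r) = 1/(2*r)
((-9*14)*p(-3))*9 = ((-9*14)*((½)/(-3)))*9 = -63*(-1)/3*9 = -126*(-⅙)*9 = 21*9 = 189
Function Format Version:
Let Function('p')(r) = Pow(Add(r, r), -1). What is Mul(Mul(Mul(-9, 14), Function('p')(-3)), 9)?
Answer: 189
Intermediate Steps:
Function('p')(r) = Mul(Rational(1, 2), Pow(r, -1)) (Function('p')(r) = Pow(Mul(2, r), -1) = Mul(Rational(1, 2), Pow(r, -1)))
Mul(Mul(Mul(-9, 14), Function('p')(-3)), 9) = Mul(Mul(Mul(-9, 14), Mul(Rational(1, 2), Pow(-3, -1))), 9) = Mul(Mul(-126, Mul(Rational(1, 2), Rational(-1, 3))), 9) = Mul(Mul(-126, Rational(-1, 6)), 9) = Mul(21, 9) = 189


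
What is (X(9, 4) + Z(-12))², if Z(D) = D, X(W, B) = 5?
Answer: 49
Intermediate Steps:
(X(9, 4) + Z(-12))² = (5 - 12)² = (-7)² = 49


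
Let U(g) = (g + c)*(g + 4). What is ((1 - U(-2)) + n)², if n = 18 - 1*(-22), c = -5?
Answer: 3025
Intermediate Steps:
n = 40 (n = 18 + 22 = 40)
U(g) = (-5 + g)*(4 + g) (U(g) = (g - 5)*(g + 4) = (-5 + g)*(4 + g))
((1 - U(-2)) + n)² = ((1 - (-20 + (-2)² - 1*(-2))) + 40)² = ((1 - (-20 + 4 + 2)) + 40)² = ((1 - 1*(-14)) + 40)² = ((1 + 14) + 40)² = (15 + 40)² = 55² = 3025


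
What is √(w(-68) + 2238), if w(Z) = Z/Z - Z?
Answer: √2307 ≈ 48.031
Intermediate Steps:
w(Z) = 1 - Z
√(w(-68) + 2238) = √((1 - 1*(-68)) + 2238) = √((1 + 68) + 2238) = √(69 + 2238) = √2307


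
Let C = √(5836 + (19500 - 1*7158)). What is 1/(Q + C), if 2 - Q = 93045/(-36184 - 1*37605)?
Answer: -17755330547/98917975290609 + 5444816521*√18178/98917975290609 ≈ 0.0072418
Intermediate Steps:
C = √18178 (C = √(5836 + (19500 - 7158)) = √(5836 + 12342) = √18178 ≈ 134.83)
Q = 240623/73789 (Q = 2 - 93045/(-36184 - 1*37605) = 2 - 93045/(-36184 - 37605) = 2 - 93045/(-73789) = 2 - 93045*(-1)/73789 = 2 - 1*(-93045/73789) = 2 + 93045/73789 = 240623/73789 ≈ 3.2610)
1/(Q + C) = 1/(240623/73789 + √18178)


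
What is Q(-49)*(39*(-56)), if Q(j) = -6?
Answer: 13104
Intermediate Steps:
Q(-49)*(39*(-56)) = -234*(-56) = -6*(-2184) = 13104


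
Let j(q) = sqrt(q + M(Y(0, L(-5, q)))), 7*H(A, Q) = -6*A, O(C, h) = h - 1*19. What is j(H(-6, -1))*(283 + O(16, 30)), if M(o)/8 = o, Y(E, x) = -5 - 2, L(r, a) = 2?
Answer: 84*I*sqrt(623) ≈ 2096.6*I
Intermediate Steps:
Y(E, x) = -7
M(o) = 8*o
O(C, h) = -19 + h (O(C, h) = h - 19 = -19 + h)
H(A, Q) = -6*A/7 (H(A, Q) = (-6*A)/7 = -6*A/7)
j(q) = sqrt(-56 + q) (j(q) = sqrt(q + 8*(-7)) = sqrt(q - 56) = sqrt(-56 + q))
j(H(-6, -1))*(283 + O(16, 30)) = sqrt(-56 - 6/7*(-6))*(283 + (-19 + 30)) = sqrt(-56 + 36/7)*(283 + 11) = sqrt(-356/7)*294 = (2*I*sqrt(623)/7)*294 = 84*I*sqrt(623)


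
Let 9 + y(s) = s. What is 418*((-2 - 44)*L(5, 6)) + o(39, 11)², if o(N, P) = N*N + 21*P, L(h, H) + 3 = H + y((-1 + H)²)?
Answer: 2704172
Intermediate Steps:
y(s) = -9 + s
L(h, H) = -12 + H + (-1 + H)² (L(h, H) = -3 + (H + (-9 + (-1 + H)²)) = -3 + (-9 + H + (-1 + H)²) = -12 + H + (-1 + H)²)
o(N, P) = N² + 21*P
418*((-2 - 44)*L(5, 6)) + o(39, 11)² = 418*((-2 - 44)*(-11 + 6² - 1*6)) + (39² + 21*11)² = 418*(-46*(-11 + 36 - 6)) + (1521 + 231)² = 418*(-46*19) + 1752² = 418*(-874) + 3069504 = -365332 + 3069504 = 2704172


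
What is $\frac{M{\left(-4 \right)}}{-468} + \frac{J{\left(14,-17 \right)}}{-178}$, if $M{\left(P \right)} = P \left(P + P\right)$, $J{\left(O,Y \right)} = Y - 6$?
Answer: $\frac{1267}{20826} \approx 0.060837$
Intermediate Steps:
$J{\left(O,Y \right)} = -6 + Y$
$M{\left(P \right)} = 2 P^{2}$ ($M{\left(P \right)} = P 2 P = 2 P^{2}$)
$\frac{M{\left(-4 \right)}}{-468} + \frac{J{\left(14,-17 \right)}}{-178} = \frac{2 \left(-4\right)^{2}}{-468} + \frac{-6 - 17}{-178} = 2 \cdot 16 \left(- \frac{1}{468}\right) - - \frac{23}{178} = 32 \left(- \frac{1}{468}\right) + \frac{23}{178} = - \frac{8}{117} + \frac{23}{178} = \frac{1267}{20826}$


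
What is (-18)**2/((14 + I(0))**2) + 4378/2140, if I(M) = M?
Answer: 193931/52430 ≈ 3.6989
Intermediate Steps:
(-18)**2/((14 + I(0))**2) + 4378/2140 = (-18)**2/((14 + 0)**2) + 4378/2140 = 324/(14**2) + 4378*(1/2140) = 324/196 + 2189/1070 = 324*(1/196) + 2189/1070 = 81/49 + 2189/1070 = 193931/52430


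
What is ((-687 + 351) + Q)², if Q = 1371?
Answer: 1071225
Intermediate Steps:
((-687 + 351) + Q)² = ((-687 + 351) + 1371)² = (-336 + 1371)² = 1035² = 1071225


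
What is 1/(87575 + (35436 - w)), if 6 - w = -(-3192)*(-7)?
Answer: 1/100661 ≈ 9.9343e-6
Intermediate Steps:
w = 22350 (w = 6 - (-1)*(-3192*(-7)) = 6 - (-1)*22344 = 6 - 1*(-22344) = 6 + 22344 = 22350)
1/(87575 + (35436 - w)) = 1/(87575 + (35436 - 1*22350)) = 1/(87575 + (35436 - 22350)) = 1/(87575 + 13086) = 1/100661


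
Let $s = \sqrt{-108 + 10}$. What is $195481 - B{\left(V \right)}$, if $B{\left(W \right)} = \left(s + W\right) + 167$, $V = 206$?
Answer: $195108 - 7 i \sqrt{2} \approx 1.9511 \cdot 10^{5} - 9.8995 i$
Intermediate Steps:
$s = 7 i \sqrt{2}$ ($s = \sqrt{-98} = 7 i \sqrt{2} \approx 9.8995 i$)
$B{\left(W \right)} = 167 + W + 7 i \sqrt{2}$ ($B{\left(W \right)} = \left(7 i \sqrt{2} + W\right) + 167 = \left(W + 7 i \sqrt{2}\right) + 167 = 167 + W + 7 i \sqrt{2}$)
$195481 - B{\left(V \right)} = 195481 - \left(167 + 206 + 7 i \sqrt{2}\right) = 195481 - \left(373 + 7 i \sqrt{2}\right) = 195108 - 7 i \sqrt{2}$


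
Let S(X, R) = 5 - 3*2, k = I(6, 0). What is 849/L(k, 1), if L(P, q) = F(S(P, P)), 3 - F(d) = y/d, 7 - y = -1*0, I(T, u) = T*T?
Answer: 849/10 ≈ 84.900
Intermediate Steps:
I(T, u) = T²
y = 7 (y = 7 - (-1)*0 = 7 - 1*0 = 7 + 0 = 7)
k = 36 (k = 6² = 36)
S(X, R) = -1 (S(X, R) = 5 - 6 = -1)
F(d) = 3 - 7/d
L(P, q) = 10 (L(P, q) = 3 - 7/(-1) = 3 - 7*(-1) = 3 + 7 = 10)
849/L(k, 1) = 849/10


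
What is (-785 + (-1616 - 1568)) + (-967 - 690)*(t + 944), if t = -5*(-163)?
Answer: -2918632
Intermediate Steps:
t = 815
(-785 + (-1616 - 1568)) + (-967 - 690)*(t + 944) = (-785 + (-1616 - 1568)) + (-967 - 690)*(815 + 944) = (-785 - 3184) - 1657*1759 = -3969 - 2914663 = -2918632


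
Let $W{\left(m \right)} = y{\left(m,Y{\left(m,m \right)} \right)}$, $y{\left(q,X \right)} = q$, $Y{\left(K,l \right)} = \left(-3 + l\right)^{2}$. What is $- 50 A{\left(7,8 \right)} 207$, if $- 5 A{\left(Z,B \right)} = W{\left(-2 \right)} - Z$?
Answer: $-18630$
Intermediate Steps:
$W{\left(m \right)} = m$
$A{\left(Z,B \right)} = \frac{2}{5} + \frac{Z}{5}$ ($A{\left(Z,B \right)} = - \frac{-2 - Z}{5} = \frac{2}{5} + \frac{Z}{5}$)
$- 50 A{\left(7,8 \right)} 207 = - 50 \left(\frac{2}{5} + \frac{1}{5} \cdot 7\right) 207 = - 50 \left(\frac{2}{5} + \frac{7}{5}\right) 207 = \left(-50\right) \frac{9}{5} \cdot 207 = \left(-90\right) 207 = -18630$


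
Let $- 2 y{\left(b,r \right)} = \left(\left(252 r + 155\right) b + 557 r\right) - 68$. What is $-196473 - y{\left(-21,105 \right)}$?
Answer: $-446722$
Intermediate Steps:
$y{\left(b,r \right)} = 34 - \frac{557 r}{2} - \frac{b \left(155 + 252 r\right)}{2}$ ($y{\left(b,r \right)} = - \frac{\left(\left(252 r + 155\right) b + 557 r\right) - 68}{2} = - \frac{\left(\left(155 + 252 r\right) b + 557 r\right) - 68}{2} = - \frac{\left(b \left(155 + 252 r\right) + 557 r\right) - 68}{2} = - \frac{\left(557 r + b \left(155 + 252 r\right)\right) - 68}{2} = - \frac{-68 + 557 r + b \left(155 + 252 r\right)}{2} = 34 - \frac{557 r}{2} - \frac{b \left(155 + 252 r\right)}{2}$)
$-196473 - y{\left(-21,105 \right)} = -196473 - \left(34 - \frac{58485}{2} - - \frac{3255}{2} - \left(-2646\right) 105\right) = -196473 - \left(34 - \frac{58485}{2} + \frac{3255}{2} + 277830\right) = -196473 - 250249 = -446722$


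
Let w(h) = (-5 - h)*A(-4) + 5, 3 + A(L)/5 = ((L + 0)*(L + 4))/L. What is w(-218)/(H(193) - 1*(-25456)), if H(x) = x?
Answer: -3190/25649 ≈ -0.12437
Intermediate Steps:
A(L) = 5 + 5*L (A(L) = -15 + 5*(((L + 0)*(L + 4))/L) = -15 + 5*((L*(4 + L))/L) = -15 + 5*(4 + L) = -15 + (20 + 5*L) = 5 + 5*L)
w(h) = 80 + 15*h (w(h) = (-5 - h)*(5 + 5*(-4)) + 5 = (-5 - h)*(5 - 20) + 5 = (-5 - h)*(-15) + 5 = (75 + 15*h) + 5 = 80 + 15*h)
w(-218)/(H(193) - 1*(-25456)) = (80 + 15*(-218))/(193 - 1*(-25456)) = (80 - 3270)/(193 + 25456) = -3190/25649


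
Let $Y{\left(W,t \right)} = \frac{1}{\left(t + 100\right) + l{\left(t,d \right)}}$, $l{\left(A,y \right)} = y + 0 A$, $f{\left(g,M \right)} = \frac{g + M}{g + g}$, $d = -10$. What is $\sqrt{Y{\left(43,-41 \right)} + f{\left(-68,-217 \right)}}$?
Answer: $\frac{\sqrt{479434}}{476} \approx 1.4546$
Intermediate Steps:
$f{\left(g,M \right)} = \frac{M + g}{2 g}$
$l{\left(A,y \right)} = y$ ($l{\left(A,y \right)} = y + 0 = y$)
$Y{\left(W,t \right)} = \frac{1}{90 + t}$ ($Y{\left(W,t \right)} = \frac{1}{\left(t + 100\right) - 10} = \frac{1}{\left(100 + t\right) - 10} = \frac{1}{90 + t}$)
$\sqrt{Y{\left(43,-41 \right)} + f{\left(-68,-217 \right)}} = \sqrt{\frac{1}{90 - 41} + \frac{-217 - 68}{2 \left(-68\right)}} = \sqrt{\frac{1}{49} + \frac{1}{2} \left(- \frac{1}{68}\right) \left(-285\right)} = \sqrt{\frac{1}{49} + \frac{285}{136}} = \sqrt{\frac{14101}{6664}} = \frac{\sqrt{479434}}{476}$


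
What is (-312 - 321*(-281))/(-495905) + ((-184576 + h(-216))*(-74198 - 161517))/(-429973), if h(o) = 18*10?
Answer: -21554501441484697/213225760565 ≈ -1.0109e+5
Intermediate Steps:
h(o) = 180
(-312 - 321*(-281))/(-495905) + ((-184576 + h(-216))*(-74198 - 161517))/(-429973) = (-312 - 321*(-281))/(-495905) + ((-184576 + 180)*(-74198 - 161517))/(-429973) = (-312 + 90201)*(-1/495905) - 184396*(-235715)*(-1/429973) = 89889*(-1/495905) + 43464903140*(-1/429973) = -89889/495905 - 43464903140/429973 = -21554501441484697/213225760565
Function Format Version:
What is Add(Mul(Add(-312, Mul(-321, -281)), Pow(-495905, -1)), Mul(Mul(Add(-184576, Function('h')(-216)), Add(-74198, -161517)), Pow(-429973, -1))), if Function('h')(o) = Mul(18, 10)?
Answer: Rational(-21554501441484697, 213225760565) ≈ -1.0109e+5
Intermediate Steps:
Function('h')(o) = 180
Add(Mul(Add(-312, Mul(-321, -281)), Pow(-495905, -1)), Mul(Mul(Add(-184576, Function('h')(-216)), Add(-74198, -161517)), Pow(-429973, -1))) = Add(Mul(Add(-312, Mul(-321, -281)), Pow(-495905, -1)), Mul(Mul(Add(-184576, 180), Add(-74198, -161517)), Pow(-429973, -1))) = Add(Mul(Add(-312, 90201), Rational(-1, 495905)), Mul(Mul(-184396, -235715), Rational(-1, 429973))) = Add(Mul(89889, Rational(-1, 495905)), Mul(43464903140, Rational(-1, 429973))) = Add(Rational(-89889, 495905), Rational(-43464903140, 429973)) = Rational(-21554501441484697, 213225760565)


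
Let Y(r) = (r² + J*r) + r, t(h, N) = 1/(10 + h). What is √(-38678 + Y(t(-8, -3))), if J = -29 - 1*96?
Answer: I*√154959/2 ≈ 196.82*I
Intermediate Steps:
J = -125 (J = -29 - 96 = -125)
Y(r) = r² - 124*r (Y(r) = (r² - 125*r) + r = r² - 124*r)
√(-38678 + Y(t(-8, -3))) = √(-38678 + (-124 + 1/(10 - 8))/(10 - 8)) = √(-38678 + (-124 + 1/2)/2) = √(-38678 + (-124 + ½)/2) = √(-38678 + (½)*(-247/2)) = √(-38678 - 247/4) = √(-154959/4) = I*√154959/2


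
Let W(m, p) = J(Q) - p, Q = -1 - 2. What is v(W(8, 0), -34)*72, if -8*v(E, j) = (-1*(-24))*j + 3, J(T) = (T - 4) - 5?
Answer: 7317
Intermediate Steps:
Q = -3
J(T) = -9 + T (J(T) = (-4 + T) - 5 = -9 + T)
W(m, p) = -12 - p (W(m, p) = (-9 - 3) - p = -12 - p)
v(E, j) = -3/8 - 3*j (v(E, j) = -((-1*(-24))*j + 3)/8 = -(24*j + 3)/8 = -(3 + 24*j)/8 = -3/8 - 3*j)
v(W(8, 0), -34)*72 = (-3/8 - 3*(-34))*72 = (-3/8 + 102)*72 = (813/8)*72 = 7317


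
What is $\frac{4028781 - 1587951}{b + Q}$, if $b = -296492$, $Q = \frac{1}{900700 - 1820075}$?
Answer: $- \frac{748012693750}{90862444167} \approx -8.2324$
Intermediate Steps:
$Q = - \frac{1}{919375}$ ($Q = \frac{1}{-919375} = - \frac{1}{919375} \approx -1.0877 \cdot 10^{-6}$)
$\frac{4028781 - 1587951}{b + Q} = \frac{4028781 - 1587951}{-296492 - \frac{1}{919375}} = \frac{2440830}{- \frac{272587332501}{919375}} = 2440830 \left(- \frac{919375}{272587332501}\right) = - \frac{748012693750}{90862444167}$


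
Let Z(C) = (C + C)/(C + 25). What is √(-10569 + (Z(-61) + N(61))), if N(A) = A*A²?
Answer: √7790954/6 ≈ 465.20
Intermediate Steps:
N(A) = A³
Z(C) = 2*C/(25 + C) (Z(C) = (2*C)/(25 + C) = 2*C/(25 + C))
√(-10569 + (Z(-61) + N(61))) = √(-10569 + (2*(-61)/(25 - 61) + 61³)) = √(-10569 + (2*(-61)/(-36) + 226981)) = √(-10569 + (2*(-61)*(-1/36) + 226981)) = √(-10569 + (61/18 + 226981)) = √(-10569 + 4085719/18) = √(3895477/18) = √7790954/6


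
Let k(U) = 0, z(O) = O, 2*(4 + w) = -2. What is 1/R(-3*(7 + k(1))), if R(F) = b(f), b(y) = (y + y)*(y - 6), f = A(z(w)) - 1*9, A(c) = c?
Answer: 1/560 ≈ 0.0017857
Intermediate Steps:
w = -5 (w = -4 + (½)*(-2) = -4 - 1 = -5)
f = -14 (f = -5 - 1*9 = -5 - 9 = -14)
b(y) = 2*y*(-6 + y) (b(y) = (2*y)*(-6 + y) = 2*y*(-6 + y))
R(F) = 560 (R(F) = 2*(-14)*(-6 - 14) = 2*(-14)*(-20) = 560)
1/R(-3*(7 + k(1))) = 1/560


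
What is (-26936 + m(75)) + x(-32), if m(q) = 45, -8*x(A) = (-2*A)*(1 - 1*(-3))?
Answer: -26923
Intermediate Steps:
x(A) = A (x(A) = -(-2*A)*(1 - 1*(-3))/8 = -(-2*A)*(1 + 3)/8 = -(-2*A)*4/8 = -(-1)*A = A)
(-26936 + m(75)) + x(-32) = (-26936 + 45) - 32 = -26891 - 32 = -26923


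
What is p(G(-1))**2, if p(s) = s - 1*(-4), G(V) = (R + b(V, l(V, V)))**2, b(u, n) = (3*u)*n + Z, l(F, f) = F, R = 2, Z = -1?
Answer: 400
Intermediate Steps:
b(u, n) = -1 + 3*n*u (b(u, n) = (3*u)*n - 1 = 3*n*u - 1 = -1 + 3*n*u)
G(V) = (1 + 3*V**2)**2 (G(V) = (2 + (-1 + 3*V*V))**2 = (2 + (-1 + 3*V**2))**2 = (1 + 3*V**2)**2)
p(s) = 4 + s (p(s) = s + 4 = 4 + s)
p(G(-1))**2 = (4 + (1 + 3*(-1)**2)**2)**2 = (4 + (1 + 3*1)**2)**2 = (4 + (1 + 3)**2)**2 = (4 + 4**2)**2 = (4 + 16)**2 = 20**2 = 400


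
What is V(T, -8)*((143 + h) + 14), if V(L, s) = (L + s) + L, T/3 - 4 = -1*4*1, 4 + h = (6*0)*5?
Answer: -1224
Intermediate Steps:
h = -4 (h = -4 + (6*0)*5 = -4 + 0*5 = -4 + 0 = -4)
T = 0 (T = 12 + 3*(-1*4*1) = 12 + 3*(-4*1) = 12 + 3*(-4) = 12 - 12 = 0)
V(L, s) = s + 2*L
V(T, -8)*((143 + h) + 14) = (-8 + 2*0)*((143 - 4) + 14) = (-8 + 0)*(139 + 14) = -8*153 = -1224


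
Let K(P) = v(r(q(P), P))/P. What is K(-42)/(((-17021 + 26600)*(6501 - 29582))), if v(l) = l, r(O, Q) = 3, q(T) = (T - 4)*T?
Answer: 1/3095300586 ≈ 3.2307e-10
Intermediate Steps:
q(T) = T*(-4 + T) (q(T) = (-4 + T)*T = T*(-4 + T))
K(P) = 3/P
K(-42)/(((-17021 + 26600)*(6501 - 29582))) = (3/(-42))/(((-17021 + 26600)*(6501 - 29582))) = (3*(-1/42))/((9579*(-23081))) = -1/14/(-221092899) = -1/14*(-1/221092899) = 1/3095300586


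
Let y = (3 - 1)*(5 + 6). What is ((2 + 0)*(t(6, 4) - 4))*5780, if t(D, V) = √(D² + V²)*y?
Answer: -46240 + 508640*√13 ≈ 1.7877e+6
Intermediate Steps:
y = 22 (y = 2*11 = 22)
t(D, V) = 22*√(D² + V²) (t(D, V) = √(D² + V²)*22 = 22*√(D² + V²))
((2 + 0)*(t(6, 4) - 4))*5780 = ((2 + 0)*(22*√(6² + 4²) - 4))*5780 = (2*(22*√(36 + 16) - 4))*5780 = (2*(22*√52 - 4))*5780 = (2*(22*(2*√13) - 4))*5780 = (2*(44*√13 - 4))*5780 = (2*(-4 + 44*√13))*5780 = (-8 + 88*√13)*5780 = -46240 + 508640*√13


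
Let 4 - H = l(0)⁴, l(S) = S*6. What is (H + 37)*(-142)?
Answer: -5822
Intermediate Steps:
l(S) = 6*S
H = 4 (H = 4 - (6*0)⁴ = 4 - 1*0⁴ = 4 - 1*0 = 4 + 0 = 4)
(H + 37)*(-142) = (4 + 37)*(-142) = 41*(-142) = -5822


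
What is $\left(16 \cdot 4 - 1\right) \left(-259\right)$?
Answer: $-16317$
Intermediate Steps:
$\left(16 \cdot 4 - 1\right) \left(-259\right) = \left(64 + \left(8 - 9\right)\right) \left(-259\right) = \left(64 - 1\right) \left(-259\right) = 63 \left(-259\right) = -16317$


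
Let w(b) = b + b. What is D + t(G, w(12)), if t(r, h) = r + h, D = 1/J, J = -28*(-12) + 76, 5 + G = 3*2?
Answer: 10301/412 ≈ 25.002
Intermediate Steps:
G = 1 (G = -5 + 3*2 = -5 + 6 = 1)
J = 412 (J = 336 + 76 = 412)
w(b) = 2*b
D = 1/412 ≈ 0.0024272
t(r, h) = h + r
D + t(G, w(12)) = 1/412 + (2*12 + 1) = 1/412 + (24 + 1) = 1/412 + 25 = 10301/412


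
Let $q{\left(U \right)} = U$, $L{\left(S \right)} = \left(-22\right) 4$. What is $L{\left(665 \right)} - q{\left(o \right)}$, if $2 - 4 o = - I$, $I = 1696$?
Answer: $- \frac{1025}{2} \approx -512.5$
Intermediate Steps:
$L{\left(S \right)} = -88$
$o = \frac{849}{2}$ ($o = \frac{1}{2} - \frac{\left(-1\right) 1696}{4} = \frac{1}{2} - -424 = \frac{1}{2} + 424 = \frac{849}{2} \approx 424.5$)
$L{\left(665 \right)} - q{\left(o \right)} = -88 - \frac{849}{2} = - \frac{1025}{2}$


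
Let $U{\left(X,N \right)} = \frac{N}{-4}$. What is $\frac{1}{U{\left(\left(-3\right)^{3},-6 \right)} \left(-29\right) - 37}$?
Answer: $- \frac{2}{161} \approx -0.012422$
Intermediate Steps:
$U{\left(X,N \right)} = - \frac{N}{4}$ ($U{\left(X,N \right)} = N \left(- \frac{1}{4}\right) = - \frac{N}{4}$)
$\frac{1}{U{\left(\left(-3\right)^{3},-6 \right)} \left(-29\right) - 37} = \frac{1}{\left(- \frac{1}{4}\right) \left(-6\right) \left(-29\right) - 37} = \frac{1}{\frac{3}{2} \left(-29\right) - 37} = \frac{1}{- \frac{87}{2} - 37} = \frac{1}{- \frac{161}{2}} = - \frac{2}{161}$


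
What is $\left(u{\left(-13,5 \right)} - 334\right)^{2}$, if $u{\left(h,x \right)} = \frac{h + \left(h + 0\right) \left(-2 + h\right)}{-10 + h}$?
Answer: $\frac{61842496}{529} \approx 1.169 \cdot 10^{5}$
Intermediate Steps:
$u{\left(h,x \right)} = \frac{h + h \left(-2 + h\right)}{-10 + h}$
$\left(u{\left(-13,5 \right)} - 334\right)^{2} = \left(- \frac{13 \left(-1 - 13\right)}{-10 - 13} - 334\right)^{2} = \left(\left(-13\right) \frac{1}{-23} \left(-14\right) - 334\right)^{2} = \left(\left(-13\right) \left(- \frac{1}{23}\right) \left(-14\right) - 334\right)^{2} = \left(- \frac{182}{23} - 334\right)^{2} = \left(- \frac{7864}{23}\right)^{2} = \frac{61842496}{529}$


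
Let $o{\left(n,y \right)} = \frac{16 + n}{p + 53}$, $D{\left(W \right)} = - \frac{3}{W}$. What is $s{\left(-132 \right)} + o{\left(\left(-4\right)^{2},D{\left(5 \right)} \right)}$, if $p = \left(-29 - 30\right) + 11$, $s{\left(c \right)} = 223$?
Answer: $\frac{1147}{5} \approx 229.4$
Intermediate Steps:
$p = -48$ ($p = -59 + 11 = -48$)
$o{\left(n,y \right)} = \frac{16}{5} + \frac{n}{5}$ ($o{\left(n,y \right)} = \frac{16 + n}{-48 + 53} = \frac{16 + n}{5} = \left(16 + n\right) \frac{1}{5} = \frac{16}{5} + \frac{n}{5}$)
$s{\left(-132 \right)} + o{\left(\left(-4\right)^{2},D{\left(5 \right)} \right)} = 223 + \left(\frac{16}{5} + \frac{\left(-4\right)^{2}}{5}\right) = 223 + \left(\frac{16}{5} + \frac{1}{5} \cdot 16\right) = 223 + \left(\frac{16}{5} + \frac{16}{5}\right) = 223 + \frac{32}{5} = \frac{1147}{5}$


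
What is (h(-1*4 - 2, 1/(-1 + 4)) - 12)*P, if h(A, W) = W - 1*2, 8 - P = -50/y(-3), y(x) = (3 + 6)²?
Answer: -28618/243 ≈ -117.77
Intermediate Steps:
y(x) = 81 (y(x) = 9² = 81)
P = 698/81 (P = 8 - (-50)/81 = 8 - 1*(-50/81) = 8 + 50/81 = 698/81 ≈ 8.6173)
h(A, W) = -2 + W (h(A, W) = W - 2 = -2 + W)
(h(-1*4 - 2, 1/(-1 + 4)) - 12)*P = ((-2 + 1/(-1 + 4)) - 12)*(698/81) = ((-2 + 1/3) - 12)*(698/81) = ((-2 + ⅓) - 12)*(698/81) = (-5/3 - 12)*(698/81) = -41/3*698/81 = -28618/243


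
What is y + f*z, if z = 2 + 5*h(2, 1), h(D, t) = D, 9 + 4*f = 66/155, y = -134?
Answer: -24757/155 ≈ -159.72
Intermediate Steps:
f = -1329/620 (f = -9/4 + (66/155)/4 = -9/4 + (66*(1/155))/4 = -9/4 + (¼)*(66/155) = -9/4 + 33/310 = -1329/620 ≈ -2.1435)
z = 12 (z = 2 + 5*2 = 2 + 10 = 12)
y + f*z = -134 - 1329/620*12 = -134 - 3987/155 = -24757/155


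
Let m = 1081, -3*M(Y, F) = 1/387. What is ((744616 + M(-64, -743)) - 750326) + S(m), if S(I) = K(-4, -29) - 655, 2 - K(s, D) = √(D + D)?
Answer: -7387444/1161 - I*√58 ≈ -6363.0 - 7.6158*I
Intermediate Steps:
M(Y, F) = -1/1161 (M(Y, F) = -⅓/387 = -⅓*1/387 = -1/1161)
K(s, D) = 2 - √2*√D (K(s, D) = 2 - √(D + D) = 2 - √(2*D) = 2 - √2*√D)
S(I) = -653 - I*√58 (S(I) = (2 - √2*√(-29)) - 655 = (2 - √2*I*√29) - 655 = (2 - I*√58) - 655 = -653 - I*√58)
((744616 + M(-64, -743)) - 750326) + S(m) = ((744616 - 1/1161) - 750326) + (-653 - I*√58) = (864499175/1161 - 750326) + (-653 - I*√58) = -6629311/1161 + (-653 - I*√58) = -7387444/1161 - I*√58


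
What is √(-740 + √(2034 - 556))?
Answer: √(-740 + √1478) ≈ 26.487*I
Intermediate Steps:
√(-740 + √(2034 - 556)) = √(-740 + √1478)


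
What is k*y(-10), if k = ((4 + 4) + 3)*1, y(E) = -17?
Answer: -187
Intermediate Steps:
k = 11 (k = (8 + 3)*1 = 11*1 = 11)
k*y(-10) = 11*(-17) = -187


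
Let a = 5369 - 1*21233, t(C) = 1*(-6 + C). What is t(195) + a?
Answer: -15675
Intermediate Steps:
t(C) = -6 + C
a = -15864 (a = 5369 - 21233 = -15864)
t(195) + a = (-6 + 195) - 15864 = 189 - 15864 = -15675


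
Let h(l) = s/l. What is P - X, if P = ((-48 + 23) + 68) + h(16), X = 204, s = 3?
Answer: -2573/16 ≈ -160.81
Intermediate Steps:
h(l) = 3/l
P = 691/16 (P = ((-48 + 23) + 68) + 3/16 = (-25 + 68) + 3*(1/16) = 43 + 3/16 = 691/16 ≈ 43.188)
P - X = 691/16 - 1*204 = 691/16 - 204 = -2573/16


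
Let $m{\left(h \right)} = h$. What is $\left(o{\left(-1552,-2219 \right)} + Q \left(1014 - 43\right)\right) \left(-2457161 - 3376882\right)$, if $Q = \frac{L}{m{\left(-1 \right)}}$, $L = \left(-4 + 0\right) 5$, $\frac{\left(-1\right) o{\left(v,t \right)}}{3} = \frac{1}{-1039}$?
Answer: $- \frac{117715720049469}{1039} \approx -1.133 \cdot 10^{11}$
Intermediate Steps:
$o{\left(v,t \right)} = \frac{3}{1039}$ ($o{\left(v,t \right)} = - \frac{3}{-1039} = \left(-3\right) \left(- \frac{1}{1039}\right) = \frac{3}{1039}$)
$L = -20$ ($L = \left(-4\right) 5 = -20$)
$Q = 20$ ($Q = \frac{1}{-1} \left(-20\right) = \left(-1\right) \left(-20\right) = 20$)
$\left(o{\left(-1552,-2219 \right)} + Q \left(1014 - 43\right)\right) \left(-2457161 - 3376882\right) = \left(\frac{3}{1039} + 20 \left(1014 - 43\right)\right) \left(-2457161 - 3376882\right) = \left(\frac{3}{1039} + 20 \cdot 971\right) \left(-5834043\right) = \left(\frac{3}{1039} + 19420\right) \left(-5834043\right) = \frac{20177383}{1039} \left(-5834043\right) = - \frac{117715720049469}{1039}$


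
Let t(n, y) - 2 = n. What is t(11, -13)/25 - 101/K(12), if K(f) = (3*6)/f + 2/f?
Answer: -1502/25 ≈ -60.080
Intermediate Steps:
t(n, y) = 2 + n
K(f) = 20/f (K(f) = 18/f + 2/f = 20/f)
t(11, -13)/25 - 101/K(12) = (2 + 11)/25 - 101/(20/12) = 13*(1/25) - 101/(20*(1/12)) = 13/25 - 101/5/3 = 13/25 - 101*⅗ = 13/25 - 303/5 = -1502/25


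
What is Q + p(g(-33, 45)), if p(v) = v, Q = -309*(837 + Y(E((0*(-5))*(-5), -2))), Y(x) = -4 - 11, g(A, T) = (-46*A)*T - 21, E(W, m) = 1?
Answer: -185709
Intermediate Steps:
g(A, T) = -21 - 46*A*T (g(A, T) = -46*A*T - 21 = -21 - 46*A*T)
Y(x) = -15
Q = -253998 (Q = -309*(837 - 15) = -309*822 = -253998)
Q + p(g(-33, 45)) = -253998 + (-21 - 46*(-33)*45) = -253998 + (-21 + 68310) = -253998 + 68289 = -185709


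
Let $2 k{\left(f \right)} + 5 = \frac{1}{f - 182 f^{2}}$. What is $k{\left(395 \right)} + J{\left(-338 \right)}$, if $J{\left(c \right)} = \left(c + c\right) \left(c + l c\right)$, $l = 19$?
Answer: $\frac{129763542282412}{28396155} \approx 4.5698 \cdot 10^{6}$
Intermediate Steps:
$k{\left(f \right)} = - \frac{5}{2} + \frac{1}{2 \left(f - 182 f^{2}\right)}$
$J{\left(c \right)} = 40 c^{2}$ ($J{\left(c \right)} = \left(c + c\right) \left(c + 19 c\right) = 2 c 20 c = 40 c^{2}$)
$k{\left(395 \right)} + J{\left(-338 \right)} = \frac{-1 - 910 \cdot 395^{2} + 5 \cdot 395}{2 \cdot 395 \left(-1 + 182 \cdot 395\right)} + 40 \left(-338\right)^{2} = \frac{1}{2} \cdot \frac{1}{395} \frac{1}{-1 + 71890} \left(-1 - 141982750 + 1975\right) + 40 \cdot 114244 = \frac{1}{2} \cdot \frac{1}{395} \cdot \frac{1}{71889} \left(-1 - 141982750 + 1975\right) + 4569760 = \frac{1}{2} \cdot \frac{1}{395} \cdot \frac{1}{71889} \left(-141980776\right) + 4569760 = - \frac{70990388}{28396155} + 4569760 = \frac{129763542282412}{28396155}$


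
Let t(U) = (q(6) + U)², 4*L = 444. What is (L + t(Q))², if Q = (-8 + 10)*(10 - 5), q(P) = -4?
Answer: 21609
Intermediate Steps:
L = 111 (L = (¼)*444 = 111)
Q = 10 (Q = 2*5 = 10)
t(U) = (-4 + U)²
(L + t(Q))² = (111 + (-4 + 10)²)² = (111 + 6²)² = (111 + 36)² = 147² = 21609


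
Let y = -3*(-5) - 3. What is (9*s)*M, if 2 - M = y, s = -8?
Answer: 720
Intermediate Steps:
y = 12 (y = 15 - 3 = 12)
M = -10 (M = 2 - 1*12 = 2 - 12 = -10)
(9*s)*M = (9*(-8))*(-10) = -72*(-10) = 720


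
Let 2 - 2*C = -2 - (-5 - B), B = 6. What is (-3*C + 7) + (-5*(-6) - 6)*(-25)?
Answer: -1165/2 ≈ -582.50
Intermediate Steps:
C = -7/2 (C = 1 - (-2 - (-5 - 1*6))/2 = 1 - (-2 - (-5 - 6))/2 = 1 - (-2 - 1*(-11))/2 = 1 - (-2 + 11)/2 = 1 - ½*9 = 1 - 9/2 = -7/2 ≈ -3.5000)
(-3*C + 7) + (-5*(-6) - 6)*(-25) = (-3*(-7/2) + 7) + (-5*(-6) - 6)*(-25) = (21/2 + 7) + (30 - 6)*(-25) = 35/2 + 24*(-25) = 35/2 - 600 = -1165/2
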